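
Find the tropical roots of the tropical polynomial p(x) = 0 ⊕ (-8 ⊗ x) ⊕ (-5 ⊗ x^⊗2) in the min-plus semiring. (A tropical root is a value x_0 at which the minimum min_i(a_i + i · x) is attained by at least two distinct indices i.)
Roots: {-3, 8}

Each tropical root is a break point of the lower envelope of the lines y = a_i + i · x (there are 3 lines, with slopes 0, 1, ..., 2). Only the lines that attain the minimum somewhere contribute to roots; other lines are dominated. Here the surviving (envelope) indices are i = 2, i = 1, i = 0.
Intersections between consecutive envelope lines give the roots: for adjacent envelope indices i < j the intersection is x = (a_i − a_j) / (j − i). Reading off the sorted break points: {-3, 8}.
Verification: at each break x_0, at least two indices attain the minimum of min_i(a_i + i · x_0).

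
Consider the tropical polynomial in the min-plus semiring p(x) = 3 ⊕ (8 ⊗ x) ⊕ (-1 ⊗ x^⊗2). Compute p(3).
p(3) = 3

A tropical monomial a ⊗ x^⊗i evaluates to a + i · x. Evaluating each term at x = 3:
  Term 0 contributes 3 + 0 · 3 = 3
  Term 1 contributes 8 + 1 · 3 = 11
  Term 2 contributes -1 + 2 · 3 = 5
p(3) = ⊕ of these = min[3, 11, 5] = 3.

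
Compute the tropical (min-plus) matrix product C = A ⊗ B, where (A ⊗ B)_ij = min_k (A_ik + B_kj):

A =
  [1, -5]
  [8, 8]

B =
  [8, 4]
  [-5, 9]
A ⊗ B =
  [-10, 4]
  [3, 12]

Apply the min-plus product entry-by-entry:
  C[0][0] = min over k of (A[0][0] + B[0][0] = 1 + 8 = 9, A[0][1] + B[1][0] = -5 + -5 = -10) = -10 (attained at k = 1)
  C[0][1] = min over k of (A[0][0] + B[0][1] = 1 + 4 = 5, A[0][1] + B[1][1] = -5 + 9 = 4) = 4 (attained at k = 1)
  C[1][0] = min over k of (A[1][0] + B[0][0] = 8 + 8 = 16, A[1][1] + B[1][0] = 8 + -5 = 3) = 3 (attained at k = 1)
  C[1][1] = min over k of (A[1][0] + B[0][1] = 8 + 4 = 12, A[1][1] + B[1][1] = 8 + 9 = 17) = 12 (attained at k = 0)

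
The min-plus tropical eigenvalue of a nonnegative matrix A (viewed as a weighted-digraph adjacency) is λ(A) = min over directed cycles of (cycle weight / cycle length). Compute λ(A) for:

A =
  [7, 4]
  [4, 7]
λ(A) = 4

Enumerate directed cycles and compute their means (weight / length). Sample:
  cycle 0 → 0: weight = 7, length = 1, mean = 7/1 ≈ 7.000
  cycle 1 → 1: weight = 7, length = 1, mean = 7/1 ≈ 7.000
  cycle 0 → 1 → 0: weight = 8, length = 2, mean = 8/2 ≈ 4.000
  cycle 1 → 0 → 1: weight = 8, length = 2, mean = 8/2 ≈ 4.000
Minimum mean = 4.000, attained e.g. along the cycle 0 → 1 → 0 with weight 8 and length 2. So λ(A) = 8/2 = 4.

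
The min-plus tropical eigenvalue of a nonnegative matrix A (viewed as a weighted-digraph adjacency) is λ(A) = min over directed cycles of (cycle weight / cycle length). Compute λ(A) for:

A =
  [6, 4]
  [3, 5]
λ(A) = 7/2

Enumerate directed cycles and compute their means (weight / length). Sample:
  cycle 0 → 0: weight = 6, length = 1, mean = 6/1 ≈ 6.000
  cycle 1 → 1: weight = 5, length = 1, mean = 5/1 ≈ 5.000
  cycle 0 → 1 → 0: weight = 7, length = 2, mean = 7/2 ≈ 3.500
  cycle 1 → 0 → 1: weight = 7, length = 2, mean = 7/2 ≈ 3.500
Minimum mean = 3.500, attained e.g. along the cycle 0 → 1 → 0 with weight 7 and length 2. So λ(A) = 7/2 = 7/2.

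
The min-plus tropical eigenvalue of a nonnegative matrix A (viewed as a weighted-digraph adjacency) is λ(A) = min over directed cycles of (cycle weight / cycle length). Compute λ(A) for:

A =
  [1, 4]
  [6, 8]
λ(A) = 1

Enumerate directed cycles and compute their means (weight / length). Sample:
  cycle 0 → 0: weight = 1, length = 1, mean = 1/1 ≈ 1.000
  cycle 1 → 1: weight = 8, length = 1, mean = 8/1 ≈ 8.000
  cycle 0 → 1 → 0: weight = 10, length = 2, mean = 10/2 ≈ 5.000
  cycle 1 → 0 → 1: weight = 10, length = 2, mean = 10/2 ≈ 5.000
Minimum mean = 1.000, attained e.g. along the cycle 0 → 0 with weight 1 and length 1. So λ(A) = 1/1 = 1.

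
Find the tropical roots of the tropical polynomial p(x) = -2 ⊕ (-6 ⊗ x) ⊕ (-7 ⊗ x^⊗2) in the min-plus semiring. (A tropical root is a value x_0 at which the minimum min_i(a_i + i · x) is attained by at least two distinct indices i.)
Roots: {1, 4}

Each tropical root is a break point of the lower envelope of the lines y = a_i + i · x (there are 3 lines, with slopes 0, 1, ..., 2). Only the lines that attain the minimum somewhere contribute to roots; other lines are dominated. Here the surviving (envelope) indices are i = 2, i = 1, i = 0.
Intersections between consecutive envelope lines give the roots: for adjacent envelope indices i < j the intersection is x = (a_i − a_j) / (j − i). Reading off the sorted break points: {1, 4}.
Verification: at each break x_0, at least two indices attain the minimum of min_i(a_i + i · x_0).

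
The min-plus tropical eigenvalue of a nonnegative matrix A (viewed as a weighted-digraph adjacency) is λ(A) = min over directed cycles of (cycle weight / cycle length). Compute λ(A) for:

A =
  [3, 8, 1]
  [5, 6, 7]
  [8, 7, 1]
λ(A) = 1

Enumerate directed cycles and compute their means (weight / length). Sample:
  cycle 0 → 0: weight = 3, length = 1, mean = 3/1 ≈ 3.000
  cycle 1 → 1: weight = 6, length = 1, mean = 6/1 ≈ 6.000
  cycle 2 → 2: weight = 1, length = 1, mean = 1/1 ≈ 1.000
  cycle 0 → 1 → 0: weight = 13, length = 2, mean = 13/2 ≈ 6.500
  cycle 0 → 2 → 0: weight = 9, length = 2, mean = 9/2 ≈ 4.500
  cycle 1 → 0 → 1: weight = 13, length = 2, mean = 13/2 ≈ 6.500
Minimum mean = 1.000, attained e.g. along the cycle 2 → 2 with weight 1 and length 1. So λ(A) = 1/1 = 1.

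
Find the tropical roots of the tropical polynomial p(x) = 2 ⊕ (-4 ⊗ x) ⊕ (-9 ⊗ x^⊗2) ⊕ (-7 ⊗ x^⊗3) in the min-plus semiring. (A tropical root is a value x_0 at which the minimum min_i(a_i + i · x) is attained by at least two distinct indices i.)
Roots: {-2, 5, 6}

Each tropical root is a break point of the lower envelope of the lines y = a_i + i · x (there are 4 lines, with slopes 0, 1, ..., 3). Only the lines that attain the minimum somewhere contribute to roots; other lines are dominated. Here the surviving (envelope) indices are i = 3, i = 2, i = 1, i = 0.
Intersections between consecutive envelope lines give the roots: for adjacent envelope indices i < j the intersection is x = (a_i − a_j) / (j − i). Reading off the sorted break points: {-2, 5, 6}.
Verification: at each break x_0, at least two indices attain the minimum of min_i(a_i + i · x_0).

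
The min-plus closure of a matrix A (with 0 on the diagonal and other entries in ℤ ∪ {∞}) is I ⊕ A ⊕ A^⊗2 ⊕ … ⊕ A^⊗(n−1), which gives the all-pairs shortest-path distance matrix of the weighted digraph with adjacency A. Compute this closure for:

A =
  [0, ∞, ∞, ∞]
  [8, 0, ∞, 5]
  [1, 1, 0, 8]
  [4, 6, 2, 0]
Closure =
  [0, ∞, ∞, ∞]
  [8, 0, 7, 5]
  [1, 1, 0, 6]
  [3, 3, 2, 0]

This is the Floyd-Warshall all-pairs shortest-path computation. For each intermediate vertex k = 0, 1, …, 3, update dist[i][j] ← min(dist[i][j], dist[i][k] + dist[k][j]). The final matrix gives, for each (i, j), the minimum total weight of any directed path from i to j (possibly empty when i = j).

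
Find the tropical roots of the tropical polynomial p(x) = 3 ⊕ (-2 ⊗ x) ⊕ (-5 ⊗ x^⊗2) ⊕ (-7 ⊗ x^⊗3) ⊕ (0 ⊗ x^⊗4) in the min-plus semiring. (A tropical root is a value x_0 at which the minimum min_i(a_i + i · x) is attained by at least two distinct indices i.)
Roots: {-7, 2, 3, 5}

Each tropical root is a break point of the lower envelope of the lines y = a_i + i · x (there are 5 lines, with slopes 0, 1, ..., 4). Only the lines that attain the minimum somewhere contribute to roots; other lines are dominated. Here the surviving (envelope) indices are i = 4, i = 3, i = 2, i = 1, i = 0.
Intersections between consecutive envelope lines give the roots: for adjacent envelope indices i < j the intersection is x = (a_i − a_j) / (j − i). Reading off the sorted break points: {-7, 2, 3, 5}.
Verification: at each break x_0, at least two indices attain the minimum of min_i(a_i + i · x_0).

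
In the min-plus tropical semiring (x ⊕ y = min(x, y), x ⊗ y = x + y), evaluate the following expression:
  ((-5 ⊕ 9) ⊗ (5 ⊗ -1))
((-5 ⊕ 9) ⊗ (5 ⊗ -1)) = -1

Expand innermost to outermost. Recall ⊕ takes the minimum of its arguments and ⊗ takes their sum. Working out the expression ((-5 ⊕ 9) ⊗ (5 ⊗ -1)) gives -1.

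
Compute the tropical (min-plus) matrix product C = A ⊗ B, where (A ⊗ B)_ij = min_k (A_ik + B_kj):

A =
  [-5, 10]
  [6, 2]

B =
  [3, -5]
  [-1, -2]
A ⊗ B =
  [-2, -10]
  [1, 0]

Apply the min-plus product entry-by-entry:
  C[0][0] = min over k of (A[0][0] + B[0][0] = -5 + 3 = -2, A[0][1] + B[1][0] = 10 + -1 = 9) = -2 (attained at k = 0)
  C[0][1] = min over k of (A[0][0] + B[0][1] = -5 + -5 = -10, A[0][1] + B[1][1] = 10 + -2 = 8) = -10 (attained at k = 0)
  C[1][0] = min over k of (A[1][0] + B[0][0] = 6 + 3 = 9, A[1][1] + B[1][0] = 2 + -1 = 1) = 1 (attained at k = 1)
  C[1][1] = min over k of (A[1][0] + B[0][1] = 6 + -5 = 1, A[1][1] + B[1][1] = 2 + -2 = 0) = 0 (attained at k = 1)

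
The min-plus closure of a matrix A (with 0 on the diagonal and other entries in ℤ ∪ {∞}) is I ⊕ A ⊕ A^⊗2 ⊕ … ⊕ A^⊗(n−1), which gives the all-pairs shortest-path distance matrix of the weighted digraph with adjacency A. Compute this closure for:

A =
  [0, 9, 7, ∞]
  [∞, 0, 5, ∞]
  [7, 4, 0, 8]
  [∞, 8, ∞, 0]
Closure =
  [0, 9, 7, 15]
  [12, 0, 5, 13]
  [7, 4, 0, 8]
  [20, 8, 13, 0]

This is the Floyd-Warshall all-pairs shortest-path computation. For each intermediate vertex k = 0, 1, …, 3, update dist[i][j] ← min(dist[i][j], dist[i][k] + dist[k][j]). The final matrix gives, for each (i, j), the minimum total weight of any directed path from i to j (possibly empty when i = j).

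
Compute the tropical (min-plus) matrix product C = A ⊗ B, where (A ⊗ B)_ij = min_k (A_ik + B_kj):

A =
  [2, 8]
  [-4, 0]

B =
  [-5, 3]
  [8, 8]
A ⊗ B =
  [-3, 5]
  [-9, -1]

Apply the min-plus product entry-by-entry:
  C[0][0] = min over k of (A[0][0] + B[0][0] = 2 + -5 = -3, A[0][1] + B[1][0] = 8 + 8 = 16) = -3 (attained at k = 0)
  C[0][1] = min over k of (A[0][0] + B[0][1] = 2 + 3 = 5, A[0][1] + B[1][1] = 8 + 8 = 16) = 5 (attained at k = 0)
  C[1][0] = min over k of (A[1][0] + B[0][0] = -4 + -5 = -9, A[1][1] + B[1][0] = 0 + 8 = 8) = -9 (attained at k = 0)
  C[1][1] = min over k of (A[1][0] + B[0][1] = -4 + 3 = -1, A[1][1] + B[1][1] = 0 + 8 = 8) = -1 (attained at k = 0)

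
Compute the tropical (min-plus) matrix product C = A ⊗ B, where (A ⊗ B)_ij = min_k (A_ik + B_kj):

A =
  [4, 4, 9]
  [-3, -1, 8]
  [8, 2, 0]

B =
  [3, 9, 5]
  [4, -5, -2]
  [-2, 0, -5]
A ⊗ B =
  [7, -1, 2]
  [0, -6, -3]
  [-2, -3, -5]

Apply the min-plus product entry-by-entry:
  C[0][0] = min over k of (A[0][0] + B[0][0] = 4 + 3 = 7, A[0][1] + B[1][0] = 4 + 4 = 8, A[0][2] + B[2][0] = 9 + -2 = 7) = 7 (attained at k = 0)
  C[0][1] = min over k of (A[0][0] + B[0][1] = 4 + 9 = 13, A[0][1] + B[1][1] = 4 + -5 = -1, A[0][2] + B[2][1] = 9 + 0 = 9) = -1 (attained at k = 1)
  C[0][2] = min over k of (A[0][0] + B[0][2] = 4 + 5 = 9, A[0][1] + B[1][2] = 4 + -2 = 2, A[0][2] + B[2][2] = 9 + -5 = 4) = 2 (attained at k = 1)
  C[1][0] = min over k of (A[1][0] + B[0][0] = -3 + 3 = 0, A[1][1] + B[1][0] = -1 + 4 = 3, A[1][2] + B[2][0] = 8 + -2 = 6) = 0 (attained at k = 0)
  C[1][1] = min over k of (A[1][0] + B[0][1] = -3 + 9 = 6, A[1][1] + B[1][1] = -1 + -5 = -6, A[1][2] + B[2][1] = 8 + 0 = 8) = -6 (attained at k = 1)
  C[1][2] = min over k of (A[1][0] + B[0][2] = -3 + 5 = 2, A[1][1] + B[1][2] = -1 + -2 = -3, A[1][2] + B[2][2] = 8 + -5 = 3) = -3 (attained at k = 1)
  C[2][0] = min over k of (A[2][0] + B[0][0] = 8 + 3 = 11, A[2][1] + B[1][0] = 2 + 4 = 6, A[2][2] + B[2][0] = 0 + -2 = -2) = -2 (attained at k = 2)
  C[2][1] = min over k of (A[2][0] + B[0][1] = 8 + 9 = 17, A[2][1] + B[1][1] = 2 + -5 = -3, A[2][2] + B[2][1] = 0 + 0 = 0) = -3 (attained at k = 1)
  C[2][2] = min over k of (A[2][0] + B[0][2] = 8 + 5 = 13, A[2][1] + B[1][2] = 2 + -2 = 0, A[2][2] + B[2][2] = 0 + -5 = -5) = -5 (attained at k = 2)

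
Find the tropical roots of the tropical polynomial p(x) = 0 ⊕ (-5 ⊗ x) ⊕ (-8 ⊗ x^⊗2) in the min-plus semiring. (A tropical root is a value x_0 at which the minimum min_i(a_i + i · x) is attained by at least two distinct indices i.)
Roots: {3, 5}

Each tropical root is a break point of the lower envelope of the lines y = a_i + i · x (there are 3 lines, with slopes 0, 1, ..., 2). Only the lines that attain the minimum somewhere contribute to roots; other lines are dominated. Here the surviving (envelope) indices are i = 2, i = 1, i = 0.
Intersections between consecutive envelope lines give the roots: for adjacent envelope indices i < j the intersection is x = (a_i − a_j) / (j − i). Reading off the sorted break points: {3, 5}.
Verification: at each break x_0, at least two indices attain the minimum of min_i(a_i + i · x_0).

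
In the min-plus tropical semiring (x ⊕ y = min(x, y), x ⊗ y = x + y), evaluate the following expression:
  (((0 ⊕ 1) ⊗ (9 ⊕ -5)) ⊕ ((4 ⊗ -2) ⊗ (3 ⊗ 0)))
(((0 ⊕ 1) ⊗ (9 ⊕ -5)) ⊕ ((4 ⊗ -2) ⊗ (3 ⊗ 0))) = -5

Expand innermost to outermost. Recall ⊕ takes the minimum of its arguments and ⊗ takes their sum. Working out the expression (((0 ⊕ 1) ⊗ (9 ⊕ -5)) ⊕ ((4 ⊗ -2) ⊗ (3 ⊗ 0))) gives -5.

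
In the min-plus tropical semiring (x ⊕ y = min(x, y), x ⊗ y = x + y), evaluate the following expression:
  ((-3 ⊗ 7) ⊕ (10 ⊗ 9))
((-3 ⊗ 7) ⊕ (10 ⊗ 9)) = 4

Expand innermost to outermost. Recall ⊕ takes the minimum of its arguments and ⊗ takes their sum. Working out the expression ((-3 ⊗ 7) ⊕ (10 ⊗ 9)) gives 4.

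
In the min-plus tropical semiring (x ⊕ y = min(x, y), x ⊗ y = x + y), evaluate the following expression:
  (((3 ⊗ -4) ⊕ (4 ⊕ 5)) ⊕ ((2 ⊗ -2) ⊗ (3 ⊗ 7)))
(((3 ⊗ -4) ⊕ (4 ⊕ 5)) ⊕ ((2 ⊗ -2) ⊗ (3 ⊗ 7))) = -1

Expand innermost to outermost. Recall ⊕ takes the minimum of its arguments and ⊗ takes their sum. Working out the expression (((3 ⊗ -4) ⊕ (4 ⊕ 5)) ⊕ ((2 ⊗ -2) ⊗ (3 ⊗ 7))) gives -1.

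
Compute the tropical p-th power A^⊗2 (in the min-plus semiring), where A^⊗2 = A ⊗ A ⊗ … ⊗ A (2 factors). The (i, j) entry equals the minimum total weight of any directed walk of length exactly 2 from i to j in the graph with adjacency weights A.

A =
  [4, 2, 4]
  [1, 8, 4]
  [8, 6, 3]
A^⊗2 =
  [3, 6, 6]
  [5, 3, 5]
  [7, 9, 6]

Each entry (A^⊗2)_ij equals the minimum over all length-2 walks i = v_0 → v_1 → … → v_2 = j of Σ_t A[v_t][v_{t+1}]. For example, for (i, j) = (0, 2) we minimise over 3 possible intermediate vertex sequences; the minimum is 6, attained along the walk 0 → 1 → 2.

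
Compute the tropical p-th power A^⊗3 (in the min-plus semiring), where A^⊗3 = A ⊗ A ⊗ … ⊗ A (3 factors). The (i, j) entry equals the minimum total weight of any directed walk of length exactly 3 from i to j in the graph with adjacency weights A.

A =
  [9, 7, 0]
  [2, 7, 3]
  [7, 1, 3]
A^⊗3 =
  [3, 4, 4]
  [6, 3, 5]
  [6, 5, 3]

Each entry (A^⊗3)_ij equals the minimum over all length-3 walks i = v_0 → v_1 → … → v_3 = j of Σ_t A[v_t][v_{t+1}]. For example, for (i, j) = (0, 2) we minimise over 9 possible intermediate vertex sequences; the minimum is 4, attained along the walk 0 → 2 → 1 → 2.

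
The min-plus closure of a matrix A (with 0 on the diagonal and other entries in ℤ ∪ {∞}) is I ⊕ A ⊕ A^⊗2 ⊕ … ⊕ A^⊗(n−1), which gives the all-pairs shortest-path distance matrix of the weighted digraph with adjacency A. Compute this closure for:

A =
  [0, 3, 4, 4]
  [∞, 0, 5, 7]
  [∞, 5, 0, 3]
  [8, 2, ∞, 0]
Closure =
  [0, 3, 4, 4]
  [15, 0, 5, 7]
  [11, 5, 0, 3]
  [8, 2, 7, 0]

This is the Floyd-Warshall all-pairs shortest-path computation. For each intermediate vertex k = 0, 1, …, 3, update dist[i][j] ← min(dist[i][j], dist[i][k] + dist[k][j]). The final matrix gives, for each (i, j), the minimum total weight of any directed path from i to j (possibly empty when i = j).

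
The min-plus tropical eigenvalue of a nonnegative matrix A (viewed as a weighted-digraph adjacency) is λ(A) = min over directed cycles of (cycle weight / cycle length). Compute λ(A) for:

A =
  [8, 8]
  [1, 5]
λ(A) = 9/2

Enumerate directed cycles and compute their means (weight / length). Sample:
  cycle 0 → 0: weight = 8, length = 1, mean = 8/1 ≈ 8.000
  cycle 1 → 1: weight = 5, length = 1, mean = 5/1 ≈ 5.000
  cycle 0 → 1 → 0: weight = 9, length = 2, mean = 9/2 ≈ 4.500
  cycle 1 → 0 → 1: weight = 9, length = 2, mean = 9/2 ≈ 4.500
Minimum mean = 4.500, attained e.g. along the cycle 0 → 1 → 0 with weight 9 and length 2. So λ(A) = 9/2 = 9/2.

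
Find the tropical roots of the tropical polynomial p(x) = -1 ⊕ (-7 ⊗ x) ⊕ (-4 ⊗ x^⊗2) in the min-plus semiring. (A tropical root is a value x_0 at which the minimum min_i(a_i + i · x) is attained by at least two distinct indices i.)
Roots: {-3, 6}

Each tropical root is a break point of the lower envelope of the lines y = a_i + i · x (there are 3 lines, with slopes 0, 1, ..., 2). Only the lines that attain the minimum somewhere contribute to roots; other lines are dominated. Here the surviving (envelope) indices are i = 2, i = 1, i = 0.
Intersections between consecutive envelope lines give the roots: for adjacent envelope indices i < j the intersection is x = (a_i − a_j) / (j − i). Reading off the sorted break points: {-3, 6}.
Verification: at each break x_0, at least two indices attain the minimum of min_i(a_i + i · x_0).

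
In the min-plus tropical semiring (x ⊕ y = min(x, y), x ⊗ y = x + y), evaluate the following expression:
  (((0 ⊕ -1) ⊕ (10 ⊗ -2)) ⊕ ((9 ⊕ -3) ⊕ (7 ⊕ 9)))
(((0 ⊕ -1) ⊕ (10 ⊗ -2)) ⊕ ((9 ⊕ -3) ⊕ (7 ⊕ 9))) = -3

Expand innermost to outermost. Recall ⊕ takes the minimum of its arguments and ⊗ takes their sum. Working out the expression (((0 ⊕ -1) ⊕ (10 ⊗ -2)) ⊕ ((9 ⊕ -3) ⊕ (7 ⊕ 9))) gives -3.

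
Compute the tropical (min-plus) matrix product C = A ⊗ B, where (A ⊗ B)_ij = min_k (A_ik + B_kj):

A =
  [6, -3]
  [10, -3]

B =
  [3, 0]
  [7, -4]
A ⊗ B =
  [4, -7]
  [4, -7]

Apply the min-plus product entry-by-entry:
  C[0][0] = min over k of (A[0][0] + B[0][0] = 6 + 3 = 9, A[0][1] + B[1][0] = -3 + 7 = 4) = 4 (attained at k = 1)
  C[0][1] = min over k of (A[0][0] + B[0][1] = 6 + 0 = 6, A[0][1] + B[1][1] = -3 + -4 = -7) = -7 (attained at k = 1)
  C[1][0] = min over k of (A[1][0] + B[0][0] = 10 + 3 = 13, A[1][1] + B[1][0] = -3 + 7 = 4) = 4 (attained at k = 1)
  C[1][1] = min over k of (A[1][0] + B[0][1] = 10 + 0 = 10, A[1][1] + B[1][1] = -3 + -4 = -7) = -7 (attained at k = 1)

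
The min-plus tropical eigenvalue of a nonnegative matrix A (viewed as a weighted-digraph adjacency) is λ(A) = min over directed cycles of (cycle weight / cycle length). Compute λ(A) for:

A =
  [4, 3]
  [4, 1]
λ(A) = 1

Enumerate directed cycles and compute their means (weight / length). Sample:
  cycle 0 → 0: weight = 4, length = 1, mean = 4/1 ≈ 4.000
  cycle 1 → 1: weight = 1, length = 1, mean = 1/1 ≈ 1.000
  cycle 0 → 1 → 0: weight = 7, length = 2, mean = 7/2 ≈ 3.500
  cycle 1 → 0 → 1: weight = 7, length = 2, mean = 7/2 ≈ 3.500
Minimum mean = 1.000, attained e.g. along the cycle 1 → 1 with weight 1 and length 1. So λ(A) = 1/1 = 1.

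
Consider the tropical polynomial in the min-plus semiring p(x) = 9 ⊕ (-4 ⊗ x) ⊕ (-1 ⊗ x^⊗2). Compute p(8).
p(8) = 4

A tropical monomial a ⊗ x^⊗i evaluates to a + i · x. Evaluating each term at x = 8:
  Term 0 contributes 9 + 0 · 8 = 9
  Term 1 contributes -4 + 1 · 8 = 4
  Term 2 contributes -1 + 2 · 8 = 15
p(8) = ⊕ of these = min[9, 4, 15] = 4.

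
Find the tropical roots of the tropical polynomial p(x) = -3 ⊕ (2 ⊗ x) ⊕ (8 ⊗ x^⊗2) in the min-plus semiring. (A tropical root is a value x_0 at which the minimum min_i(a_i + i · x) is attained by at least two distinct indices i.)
Roots: {-6, -5}

Each tropical root is a break point of the lower envelope of the lines y = a_i + i · x (there are 3 lines, with slopes 0, 1, ..., 2). Only the lines that attain the minimum somewhere contribute to roots; other lines are dominated. Here the surviving (envelope) indices are i = 2, i = 1, i = 0.
Intersections between consecutive envelope lines give the roots: for adjacent envelope indices i < j the intersection is x = (a_i − a_j) / (j − i). Reading off the sorted break points: {-6, -5}.
Verification: at each break x_0, at least two indices attain the minimum of min_i(a_i + i · x_0).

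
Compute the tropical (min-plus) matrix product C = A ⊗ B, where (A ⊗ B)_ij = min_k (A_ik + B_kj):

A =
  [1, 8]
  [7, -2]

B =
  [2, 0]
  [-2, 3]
A ⊗ B =
  [3, 1]
  [-4, 1]

Apply the min-plus product entry-by-entry:
  C[0][0] = min over k of (A[0][0] + B[0][0] = 1 + 2 = 3, A[0][1] + B[1][0] = 8 + -2 = 6) = 3 (attained at k = 0)
  C[0][1] = min over k of (A[0][0] + B[0][1] = 1 + 0 = 1, A[0][1] + B[1][1] = 8 + 3 = 11) = 1 (attained at k = 0)
  C[1][0] = min over k of (A[1][0] + B[0][0] = 7 + 2 = 9, A[1][1] + B[1][0] = -2 + -2 = -4) = -4 (attained at k = 1)
  C[1][1] = min over k of (A[1][0] + B[0][1] = 7 + 0 = 7, A[1][1] + B[1][1] = -2 + 3 = 1) = 1 (attained at k = 1)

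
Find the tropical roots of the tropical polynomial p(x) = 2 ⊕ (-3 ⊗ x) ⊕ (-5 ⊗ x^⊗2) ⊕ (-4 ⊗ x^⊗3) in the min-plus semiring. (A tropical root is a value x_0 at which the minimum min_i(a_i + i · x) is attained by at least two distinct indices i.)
Roots: {-1, 2, 5}

Each tropical root is a break point of the lower envelope of the lines y = a_i + i · x (there are 4 lines, with slopes 0, 1, ..., 3). Only the lines that attain the minimum somewhere contribute to roots; other lines are dominated. Here the surviving (envelope) indices are i = 3, i = 2, i = 1, i = 0.
Intersections between consecutive envelope lines give the roots: for adjacent envelope indices i < j the intersection is x = (a_i − a_j) / (j − i). Reading off the sorted break points: {-1, 2, 5}.
Verification: at each break x_0, at least two indices attain the minimum of min_i(a_i + i · x_0).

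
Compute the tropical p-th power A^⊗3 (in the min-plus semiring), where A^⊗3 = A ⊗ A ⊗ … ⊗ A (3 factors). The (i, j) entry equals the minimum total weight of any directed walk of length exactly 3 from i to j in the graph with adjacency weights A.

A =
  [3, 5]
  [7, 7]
A^⊗3 =
  [9, 11]
  [13, 15]

Each entry (A^⊗3)_ij equals the minimum over all length-3 walks i = v_0 → v_1 → … → v_3 = j of Σ_t A[v_t][v_{t+1}]. For example, for (i, j) = (0, 1) we minimise over 4 possible intermediate vertex sequences; the minimum is 11, attained along the walk 0 → 0 → 0 → 1.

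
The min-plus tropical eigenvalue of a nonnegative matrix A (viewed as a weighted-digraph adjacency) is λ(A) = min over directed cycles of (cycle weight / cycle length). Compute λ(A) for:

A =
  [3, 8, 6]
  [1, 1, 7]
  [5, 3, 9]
λ(A) = 1

Enumerate directed cycles and compute their means (weight / length). Sample:
  cycle 0 → 0: weight = 3, length = 1, mean = 3/1 ≈ 3.000
  cycle 1 → 1: weight = 1, length = 1, mean = 1/1 ≈ 1.000
  cycle 2 → 2: weight = 9, length = 1, mean = 9/1 ≈ 9.000
  cycle 0 → 1 → 0: weight = 9, length = 2, mean = 9/2 ≈ 4.500
  cycle 0 → 2 → 0: weight = 11, length = 2, mean = 11/2 ≈ 5.500
  cycle 1 → 0 → 1: weight = 9, length = 2, mean = 9/2 ≈ 4.500
Minimum mean = 1.000, attained e.g. along the cycle 1 → 1 with weight 1 and length 1. So λ(A) = 1/1 = 1.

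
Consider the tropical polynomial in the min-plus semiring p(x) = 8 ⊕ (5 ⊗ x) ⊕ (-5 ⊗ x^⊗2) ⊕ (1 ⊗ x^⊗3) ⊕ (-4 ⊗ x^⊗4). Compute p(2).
p(2) = -1

A tropical monomial a ⊗ x^⊗i evaluates to a + i · x. Evaluating each term at x = 2:
  Term 0 contributes 8 + 0 · 2 = 8
  Term 1 contributes 5 + 1 · 2 = 7
  Term 2 contributes -5 + 2 · 2 = -1
  Term 3 contributes 1 + 3 · 2 = 7
  Term 4 contributes -4 + 4 · 2 = 4
p(2) = ⊕ of these = min[8, 7, -1, 7, 4] = -1.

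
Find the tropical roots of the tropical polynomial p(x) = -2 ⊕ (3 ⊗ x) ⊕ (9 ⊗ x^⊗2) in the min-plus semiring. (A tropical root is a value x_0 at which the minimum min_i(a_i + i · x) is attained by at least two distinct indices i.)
Roots: {-6, -5}

Each tropical root is a break point of the lower envelope of the lines y = a_i + i · x (there are 3 lines, with slopes 0, 1, ..., 2). Only the lines that attain the minimum somewhere contribute to roots; other lines are dominated. Here the surviving (envelope) indices are i = 2, i = 1, i = 0.
Intersections between consecutive envelope lines give the roots: for adjacent envelope indices i < j the intersection is x = (a_i − a_j) / (j − i). Reading off the sorted break points: {-6, -5}.
Verification: at each break x_0, at least two indices attain the minimum of min_i(a_i + i · x_0).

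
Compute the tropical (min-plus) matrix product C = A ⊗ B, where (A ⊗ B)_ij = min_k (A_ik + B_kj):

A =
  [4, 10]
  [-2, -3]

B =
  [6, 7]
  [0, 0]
A ⊗ B =
  [10, 10]
  [-3, -3]

Apply the min-plus product entry-by-entry:
  C[0][0] = min over k of (A[0][0] + B[0][0] = 4 + 6 = 10, A[0][1] + B[1][0] = 10 + 0 = 10) = 10 (attained at k = 0)
  C[0][1] = min over k of (A[0][0] + B[0][1] = 4 + 7 = 11, A[0][1] + B[1][1] = 10 + 0 = 10) = 10 (attained at k = 1)
  C[1][0] = min over k of (A[1][0] + B[0][0] = -2 + 6 = 4, A[1][1] + B[1][0] = -3 + 0 = -3) = -3 (attained at k = 1)
  C[1][1] = min over k of (A[1][0] + B[0][1] = -2 + 7 = 5, A[1][1] + B[1][1] = -3 + 0 = -3) = -3 (attained at k = 1)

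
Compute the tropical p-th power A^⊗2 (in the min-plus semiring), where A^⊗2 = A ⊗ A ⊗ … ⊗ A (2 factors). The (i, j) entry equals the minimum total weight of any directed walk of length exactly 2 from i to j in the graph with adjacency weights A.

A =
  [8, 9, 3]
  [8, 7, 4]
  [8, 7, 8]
A^⊗2 =
  [11, 10, 11]
  [12, 11, 11]
  [15, 14, 11]

Each entry (A^⊗2)_ij equals the minimum over all length-2 walks i = v_0 → v_1 → … → v_2 = j of Σ_t A[v_t][v_{t+1}]. For example, for (i, j) = (0, 2) we minimise over 3 possible intermediate vertex sequences; the minimum is 11, attained along the walk 0 → 0 → 2.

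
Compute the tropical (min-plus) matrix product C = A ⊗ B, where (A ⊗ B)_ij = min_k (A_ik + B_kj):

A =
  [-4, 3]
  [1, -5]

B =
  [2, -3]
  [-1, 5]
A ⊗ B =
  [-2, -7]
  [-6, -2]

Apply the min-plus product entry-by-entry:
  C[0][0] = min over k of (A[0][0] + B[0][0] = -4 + 2 = -2, A[0][1] + B[1][0] = 3 + -1 = 2) = -2 (attained at k = 0)
  C[0][1] = min over k of (A[0][0] + B[0][1] = -4 + -3 = -7, A[0][1] + B[1][1] = 3 + 5 = 8) = -7 (attained at k = 0)
  C[1][0] = min over k of (A[1][0] + B[0][0] = 1 + 2 = 3, A[1][1] + B[1][0] = -5 + -1 = -6) = -6 (attained at k = 1)
  C[1][1] = min over k of (A[1][0] + B[0][1] = 1 + -3 = -2, A[1][1] + B[1][1] = -5 + 5 = 0) = -2 (attained at k = 0)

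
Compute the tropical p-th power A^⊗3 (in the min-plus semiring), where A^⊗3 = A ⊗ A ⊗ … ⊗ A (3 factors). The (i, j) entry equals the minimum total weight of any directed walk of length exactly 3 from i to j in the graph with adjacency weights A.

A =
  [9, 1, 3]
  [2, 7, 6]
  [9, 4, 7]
A^⊗3 =
  [9, 4, 6]
  [5, 9, 9]
  [12, 7, 9]

Each entry (A^⊗3)_ij equals the minimum over all length-3 walks i = v_0 → v_1 → … → v_3 = j of Σ_t A[v_t][v_{t+1}]. For example, for (i, j) = (0, 2) we minimise over 9 possible intermediate vertex sequences; the minimum is 6, attained along the walk 0 → 1 → 0 → 2.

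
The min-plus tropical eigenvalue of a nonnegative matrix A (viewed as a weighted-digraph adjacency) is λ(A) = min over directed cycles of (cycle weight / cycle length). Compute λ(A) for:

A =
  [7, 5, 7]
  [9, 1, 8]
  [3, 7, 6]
λ(A) = 1

Enumerate directed cycles and compute their means (weight / length). Sample:
  cycle 0 → 0: weight = 7, length = 1, mean = 7/1 ≈ 7.000
  cycle 1 → 1: weight = 1, length = 1, mean = 1/1 ≈ 1.000
  cycle 2 → 2: weight = 6, length = 1, mean = 6/1 ≈ 6.000
  cycle 0 → 1 → 0: weight = 14, length = 2, mean = 14/2 ≈ 7.000
  cycle 0 → 2 → 0: weight = 10, length = 2, mean = 10/2 ≈ 5.000
  cycle 1 → 0 → 1: weight = 14, length = 2, mean = 14/2 ≈ 7.000
Minimum mean = 1.000, attained e.g. along the cycle 1 → 1 with weight 1 and length 1. So λ(A) = 1/1 = 1.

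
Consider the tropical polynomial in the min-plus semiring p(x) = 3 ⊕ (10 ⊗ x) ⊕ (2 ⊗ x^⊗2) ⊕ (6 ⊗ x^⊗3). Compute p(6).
p(6) = 3

A tropical monomial a ⊗ x^⊗i evaluates to a + i · x. Evaluating each term at x = 6:
  Term 0 contributes 3 + 0 · 6 = 3
  Term 1 contributes 10 + 1 · 6 = 16
  Term 2 contributes 2 + 2 · 6 = 14
  Term 3 contributes 6 + 3 · 6 = 24
p(6) = ⊕ of these = min[3, 16, 14, 24] = 3.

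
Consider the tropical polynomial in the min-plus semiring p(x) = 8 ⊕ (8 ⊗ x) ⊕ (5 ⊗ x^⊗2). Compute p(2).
p(2) = 8

A tropical monomial a ⊗ x^⊗i evaluates to a + i · x. Evaluating each term at x = 2:
  Term 0 contributes 8 + 0 · 2 = 8
  Term 1 contributes 8 + 1 · 2 = 10
  Term 2 contributes 5 + 2 · 2 = 9
p(2) = ⊕ of these = min[8, 10, 9] = 8.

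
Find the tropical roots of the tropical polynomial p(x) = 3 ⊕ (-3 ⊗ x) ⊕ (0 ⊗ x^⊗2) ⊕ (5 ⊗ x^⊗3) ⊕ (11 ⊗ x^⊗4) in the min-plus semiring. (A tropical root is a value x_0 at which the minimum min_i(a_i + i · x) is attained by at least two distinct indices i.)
Roots: {-6, -5, -3, 6}

Each tropical root is a break point of the lower envelope of the lines y = a_i + i · x (there are 5 lines, with slopes 0, 1, ..., 4). Only the lines that attain the minimum somewhere contribute to roots; other lines are dominated. Here the surviving (envelope) indices are i = 4, i = 3, i = 2, i = 1, i = 0.
Intersections between consecutive envelope lines give the roots: for adjacent envelope indices i < j the intersection is x = (a_i − a_j) / (j − i). Reading off the sorted break points: {-6, -5, -3, 6}.
Verification: at each break x_0, at least two indices attain the minimum of min_i(a_i + i · x_0).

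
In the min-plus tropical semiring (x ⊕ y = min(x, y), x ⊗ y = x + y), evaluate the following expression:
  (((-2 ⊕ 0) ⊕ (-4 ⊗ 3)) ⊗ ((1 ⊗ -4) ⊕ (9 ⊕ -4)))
(((-2 ⊕ 0) ⊕ (-4 ⊗ 3)) ⊗ ((1 ⊗ -4) ⊕ (9 ⊕ -4))) = -6

Expand innermost to outermost. Recall ⊕ takes the minimum of its arguments and ⊗ takes their sum. Working out the expression (((-2 ⊕ 0) ⊕ (-4 ⊗ 3)) ⊗ ((1 ⊗ -4) ⊕ (9 ⊕ -4))) gives -6.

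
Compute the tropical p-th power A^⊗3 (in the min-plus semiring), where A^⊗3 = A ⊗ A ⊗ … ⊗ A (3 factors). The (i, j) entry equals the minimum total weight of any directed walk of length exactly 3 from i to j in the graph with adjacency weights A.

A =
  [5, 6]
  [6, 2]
A^⊗3 =
  [14, 10]
  [10, 6]

Each entry (A^⊗3)_ij equals the minimum over all length-3 walks i = v_0 → v_1 → … → v_3 = j of Σ_t A[v_t][v_{t+1}]. For example, for (i, j) = (0, 1) we minimise over 4 possible intermediate vertex sequences; the minimum is 10, attained along the walk 0 → 1 → 1 → 1.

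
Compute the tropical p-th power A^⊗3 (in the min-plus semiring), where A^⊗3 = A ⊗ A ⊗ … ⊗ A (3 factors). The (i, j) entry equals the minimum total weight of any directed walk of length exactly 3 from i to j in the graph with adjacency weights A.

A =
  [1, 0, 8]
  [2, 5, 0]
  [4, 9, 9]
A^⊗3 =
  [3, 2, 1]
  [4, 3, 2]
  [6, 5, 4]

Each entry (A^⊗3)_ij equals the minimum over all length-3 walks i = v_0 → v_1 → … → v_3 = j of Σ_t A[v_t][v_{t+1}]. For example, for (i, j) = (0, 2) we minimise over 9 possible intermediate vertex sequences; the minimum is 1, attained along the walk 0 → 0 → 1 → 2.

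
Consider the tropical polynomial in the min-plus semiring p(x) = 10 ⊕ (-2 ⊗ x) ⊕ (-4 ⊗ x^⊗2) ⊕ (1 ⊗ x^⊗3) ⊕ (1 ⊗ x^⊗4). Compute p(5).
p(5) = 3

A tropical monomial a ⊗ x^⊗i evaluates to a + i · x. Evaluating each term at x = 5:
  Term 0 contributes 10 + 0 · 5 = 10
  Term 1 contributes -2 + 1 · 5 = 3
  Term 2 contributes -4 + 2 · 5 = 6
  Term 3 contributes 1 + 3 · 5 = 16
  Term 4 contributes 1 + 4 · 5 = 21
p(5) = ⊕ of these = min[10, 3, 6, 16, 21] = 3.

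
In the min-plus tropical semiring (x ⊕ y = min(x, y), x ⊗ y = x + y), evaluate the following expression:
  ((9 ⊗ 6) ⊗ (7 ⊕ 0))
((9 ⊗ 6) ⊗ (7 ⊕ 0)) = 15

Expand innermost to outermost. Recall ⊕ takes the minimum of its arguments and ⊗ takes their sum. Working out the expression ((9 ⊗ 6) ⊗ (7 ⊕ 0)) gives 15.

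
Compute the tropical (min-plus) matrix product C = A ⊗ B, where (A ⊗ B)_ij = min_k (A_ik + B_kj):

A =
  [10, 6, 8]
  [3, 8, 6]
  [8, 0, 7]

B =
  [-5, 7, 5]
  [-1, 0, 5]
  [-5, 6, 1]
A ⊗ B =
  [3, 6, 9]
  [-2, 8, 7]
  [-1, 0, 5]

Apply the min-plus product entry-by-entry:
  C[0][0] = min over k of (A[0][0] + B[0][0] = 10 + -5 = 5, A[0][1] + B[1][0] = 6 + -1 = 5, A[0][2] + B[2][0] = 8 + -5 = 3) = 3 (attained at k = 2)
  C[0][1] = min over k of (A[0][0] + B[0][1] = 10 + 7 = 17, A[0][1] + B[1][1] = 6 + 0 = 6, A[0][2] + B[2][1] = 8 + 6 = 14) = 6 (attained at k = 1)
  C[0][2] = min over k of (A[0][0] + B[0][2] = 10 + 5 = 15, A[0][1] + B[1][2] = 6 + 5 = 11, A[0][2] + B[2][2] = 8 + 1 = 9) = 9 (attained at k = 2)
  C[1][0] = min over k of (A[1][0] + B[0][0] = 3 + -5 = -2, A[1][1] + B[1][0] = 8 + -1 = 7, A[1][2] + B[2][0] = 6 + -5 = 1) = -2 (attained at k = 0)
  C[1][1] = min over k of (A[1][0] + B[0][1] = 3 + 7 = 10, A[1][1] + B[1][1] = 8 + 0 = 8, A[1][2] + B[2][1] = 6 + 6 = 12) = 8 (attained at k = 1)
  C[1][2] = min over k of (A[1][0] + B[0][2] = 3 + 5 = 8, A[1][1] + B[1][2] = 8 + 5 = 13, A[1][2] + B[2][2] = 6 + 1 = 7) = 7 (attained at k = 2)
  C[2][0] = min over k of (A[2][0] + B[0][0] = 8 + -5 = 3, A[2][1] + B[1][0] = 0 + -1 = -1, A[2][2] + B[2][0] = 7 + -5 = 2) = -1 (attained at k = 1)
  C[2][1] = min over k of (A[2][0] + B[0][1] = 8 + 7 = 15, A[2][1] + B[1][1] = 0 + 0 = 0, A[2][2] + B[2][1] = 7 + 6 = 13) = 0 (attained at k = 1)
  C[2][2] = min over k of (A[2][0] + B[0][2] = 8 + 5 = 13, A[2][1] + B[1][2] = 0 + 5 = 5, A[2][2] + B[2][2] = 7 + 1 = 8) = 5 (attained at k = 1)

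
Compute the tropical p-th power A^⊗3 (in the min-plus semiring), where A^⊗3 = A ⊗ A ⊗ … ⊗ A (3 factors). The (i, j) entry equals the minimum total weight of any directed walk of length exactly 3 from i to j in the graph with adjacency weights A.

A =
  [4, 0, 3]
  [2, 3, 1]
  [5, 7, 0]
A^⊗3 =
  [5, 2, 1]
  [4, 5, 1]
  [5, 5, 0]

Each entry (A^⊗3)_ij equals the minimum over all length-3 walks i = v_0 → v_1 → … → v_3 = j of Σ_t A[v_t][v_{t+1}]. For example, for (i, j) = (0, 2) we minimise over 9 possible intermediate vertex sequences; the minimum is 1, attained along the walk 0 → 1 → 2 → 2.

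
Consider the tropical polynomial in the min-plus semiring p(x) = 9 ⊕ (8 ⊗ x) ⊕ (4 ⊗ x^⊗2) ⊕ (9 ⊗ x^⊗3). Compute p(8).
p(8) = 9

A tropical monomial a ⊗ x^⊗i evaluates to a + i · x. Evaluating each term at x = 8:
  Term 0 contributes 9 + 0 · 8 = 9
  Term 1 contributes 8 + 1 · 8 = 16
  Term 2 contributes 4 + 2 · 8 = 20
  Term 3 contributes 9 + 3 · 8 = 33
p(8) = ⊕ of these = min[9, 16, 20, 33] = 9.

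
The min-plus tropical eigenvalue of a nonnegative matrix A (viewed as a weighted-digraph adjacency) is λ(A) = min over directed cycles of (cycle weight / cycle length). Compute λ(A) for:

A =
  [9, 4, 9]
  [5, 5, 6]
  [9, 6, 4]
λ(A) = 4

Enumerate directed cycles and compute their means (weight / length). Sample:
  cycle 0 → 0: weight = 9, length = 1, mean = 9/1 ≈ 9.000
  cycle 1 → 1: weight = 5, length = 1, mean = 5/1 ≈ 5.000
  cycle 2 → 2: weight = 4, length = 1, mean = 4/1 ≈ 4.000
  cycle 0 → 1 → 0: weight = 9, length = 2, mean = 9/2 ≈ 4.500
  cycle 0 → 2 → 0: weight = 18, length = 2, mean = 18/2 ≈ 9.000
  cycle 1 → 0 → 1: weight = 9, length = 2, mean = 9/2 ≈ 4.500
Minimum mean = 4.000, attained e.g. along the cycle 2 → 2 with weight 4 and length 1. So λ(A) = 4/1 = 4.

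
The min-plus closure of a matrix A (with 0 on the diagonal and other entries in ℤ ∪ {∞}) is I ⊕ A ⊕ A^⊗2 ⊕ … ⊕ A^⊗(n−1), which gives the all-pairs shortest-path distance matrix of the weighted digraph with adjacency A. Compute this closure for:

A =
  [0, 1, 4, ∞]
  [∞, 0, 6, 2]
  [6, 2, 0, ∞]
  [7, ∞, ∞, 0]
Closure =
  [0, 1, 4, 3]
  [9, 0, 6, 2]
  [6, 2, 0, 4]
  [7, 8, 11, 0]

This is the Floyd-Warshall all-pairs shortest-path computation. For each intermediate vertex k = 0, 1, …, 3, update dist[i][j] ← min(dist[i][j], dist[i][k] + dist[k][j]). The final matrix gives, for each (i, j), the minimum total weight of any directed path from i to j (possibly empty when i = j).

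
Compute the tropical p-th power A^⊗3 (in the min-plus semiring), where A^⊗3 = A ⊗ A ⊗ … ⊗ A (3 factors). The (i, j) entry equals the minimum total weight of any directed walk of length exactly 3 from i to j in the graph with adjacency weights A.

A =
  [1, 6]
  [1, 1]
A^⊗3 =
  [3, 8]
  [3, 3]

Each entry (A^⊗3)_ij equals the minimum over all length-3 walks i = v_0 → v_1 → … → v_3 = j of Σ_t A[v_t][v_{t+1}]. For example, for (i, j) = (0, 1) we minimise over 4 possible intermediate vertex sequences; the minimum is 8, attained along the walk 0 → 0 → 0 → 1.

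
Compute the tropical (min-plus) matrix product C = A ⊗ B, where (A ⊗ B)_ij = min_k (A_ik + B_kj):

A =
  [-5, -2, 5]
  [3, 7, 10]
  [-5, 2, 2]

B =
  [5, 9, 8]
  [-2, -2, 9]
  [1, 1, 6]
A ⊗ B =
  [-4, -4, 3]
  [5, 5, 11]
  [0, 0, 3]

Apply the min-plus product entry-by-entry:
  C[0][0] = min over k of (A[0][0] + B[0][0] = -5 + 5 = 0, A[0][1] + B[1][0] = -2 + -2 = -4, A[0][2] + B[2][0] = 5 + 1 = 6) = -4 (attained at k = 1)
  C[0][1] = min over k of (A[0][0] + B[0][1] = -5 + 9 = 4, A[0][1] + B[1][1] = -2 + -2 = -4, A[0][2] + B[2][1] = 5 + 1 = 6) = -4 (attained at k = 1)
  C[0][2] = min over k of (A[0][0] + B[0][2] = -5 + 8 = 3, A[0][1] + B[1][2] = -2 + 9 = 7, A[0][2] + B[2][2] = 5 + 6 = 11) = 3 (attained at k = 0)
  C[1][0] = min over k of (A[1][0] + B[0][0] = 3 + 5 = 8, A[1][1] + B[1][0] = 7 + -2 = 5, A[1][2] + B[2][0] = 10 + 1 = 11) = 5 (attained at k = 1)
  C[1][1] = min over k of (A[1][0] + B[0][1] = 3 + 9 = 12, A[1][1] + B[1][1] = 7 + -2 = 5, A[1][2] + B[2][1] = 10 + 1 = 11) = 5 (attained at k = 1)
  C[1][2] = min over k of (A[1][0] + B[0][2] = 3 + 8 = 11, A[1][1] + B[1][2] = 7 + 9 = 16, A[1][2] + B[2][2] = 10 + 6 = 16) = 11 (attained at k = 0)
  C[2][0] = min over k of (A[2][0] + B[0][0] = -5 + 5 = 0, A[2][1] + B[1][0] = 2 + -2 = 0, A[2][2] + B[2][0] = 2 + 1 = 3) = 0 (attained at k = 0)
  C[2][1] = min over k of (A[2][0] + B[0][1] = -5 + 9 = 4, A[2][1] + B[1][1] = 2 + -2 = 0, A[2][2] + B[2][1] = 2 + 1 = 3) = 0 (attained at k = 1)
  C[2][2] = min over k of (A[2][0] + B[0][2] = -5 + 8 = 3, A[2][1] + B[1][2] = 2 + 9 = 11, A[2][2] + B[2][2] = 2 + 6 = 8) = 3 (attained at k = 0)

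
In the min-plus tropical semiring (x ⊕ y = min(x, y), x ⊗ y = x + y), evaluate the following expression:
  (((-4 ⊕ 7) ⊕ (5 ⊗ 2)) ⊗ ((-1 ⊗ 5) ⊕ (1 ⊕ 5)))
(((-4 ⊕ 7) ⊕ (5 ⊗ 2)) ⊗ ((-1 ⊗ 5) ⊕ (1 ⊕ 5))) = -3

Expand innermost to outermost. Recall ⊕ takes the minimum of its arguments and ⊗ takes their sum. Working out the expression (((-4 ⊕ 7) ⊕ (5 ⊗ 2)) ⊗ ((-1 ⊗ 5) ⊕ (1 ⊕ 5))) gives -3.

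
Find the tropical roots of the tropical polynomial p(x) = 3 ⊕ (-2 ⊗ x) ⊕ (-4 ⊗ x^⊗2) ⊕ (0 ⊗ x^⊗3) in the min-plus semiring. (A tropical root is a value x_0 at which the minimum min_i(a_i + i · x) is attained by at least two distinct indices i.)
Roots: {-4, 2, 5}

Each tropical root is a break point of the lower envelope of the lines y = a_i + i · x (there are 4 lines, with slopes 0, 1, ..., 3). Only the lines that attain the minimum somewhere contribute to roots; other lines are dominated. Here the surviving (envelope) indices are i = 3, i = 2, i = 1, i = 0.
Intersections between consecutive envelope lines give the roots: for adjacent envelope indices i < j the intersection is x = (a_i − a_j) / (j − i). Reading off the sorted break points: {-4, 2, 5}.
Verification: at each break x_0, at least two indices attain the minimum of min_i(a_i + i · x_0).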